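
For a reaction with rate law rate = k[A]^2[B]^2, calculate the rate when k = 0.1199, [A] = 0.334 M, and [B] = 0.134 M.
0.0002402 M/s

rate = k·[A]^2·[B]^2 = 0.1199·(0.334)^2·(0.134)^2 = 0.1199·0.111556·0.017956 = 0.0002402 M/s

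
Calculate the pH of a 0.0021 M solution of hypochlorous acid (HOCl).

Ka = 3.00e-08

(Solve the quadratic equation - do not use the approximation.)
pH = 5.10

x² + Ka×x - Ka×C = 0. Using quadratic formula: [H⁺] = 7.9223e-06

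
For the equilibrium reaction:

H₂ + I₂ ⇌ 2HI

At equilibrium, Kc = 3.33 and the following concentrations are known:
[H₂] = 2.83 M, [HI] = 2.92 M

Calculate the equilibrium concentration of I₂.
[I₂] = 0.9048 M

Kc = ([HI]^2) / ([H₂] × [I₂]) = 3.33
[I₂]^1 = (product terms)/(Kc · other reactant terms) = 8.5264 / (3.33 · 2.83) = 0.90476
[I₂] = 0.9048 M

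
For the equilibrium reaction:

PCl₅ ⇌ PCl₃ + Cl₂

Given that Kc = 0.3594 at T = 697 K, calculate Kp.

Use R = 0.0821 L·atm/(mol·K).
K_p = 20.5662

Δn = (moles gaseous products) − (moles gaseous reactants) = 1
T = 697 K; RT = 0.0821 × 697 = 57.2237
Kp = Kc·(RT)^Δn = 0.3594 × (57.2237)^1 = 0.3594 × 57.2237 = 20.5662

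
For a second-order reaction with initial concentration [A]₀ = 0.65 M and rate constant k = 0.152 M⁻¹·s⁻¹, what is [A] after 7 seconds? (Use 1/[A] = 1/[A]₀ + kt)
0.3843 M

1/[A] = 1/[A]₀ + k·t = 1/0.65 + (0.152)·(7) = 1.5385 + 1.0640 = 2.6025
[A] = 1/2.6025 = 0.3843 M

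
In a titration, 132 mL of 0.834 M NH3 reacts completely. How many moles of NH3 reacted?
Moles = Molarity × Volume (L)
Moles = 0.834 M × 0.132 L = 0.1101 mol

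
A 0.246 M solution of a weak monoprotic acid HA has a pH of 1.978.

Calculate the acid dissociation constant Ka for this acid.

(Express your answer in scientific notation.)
K_a = 4.70e-04

[H⁺] = 10^(−pH) = 10^(−1.978) = 1.052e-02 M. For HA ⇌ H⁺ + A⁻, Ka = x²/(C − x) = (1.052e-02)²/(0.246 − 1.052e-02) = 4.70e-04.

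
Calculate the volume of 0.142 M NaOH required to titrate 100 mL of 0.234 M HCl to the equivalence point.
V_{base} = 164.8 mL

At equivalence: moles acid = moles base.
moles HCl = 0.234 M × 0.1 L = 0.0234 mol
V_NaOH = 0.0234 mol ÷ 0.142 M = 0.1648 L = 164.8 mL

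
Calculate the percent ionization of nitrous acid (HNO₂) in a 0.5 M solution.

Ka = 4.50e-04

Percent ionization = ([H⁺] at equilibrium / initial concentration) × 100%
Percent ionization = 2.96%

Let x = [H⁺]. Ka = x²/(C - x) ⇒ x² + (4.50e-04)x - (4.50e-04)(0.5) = 0. x = 1.4777e-02. Percent = (1.4777e-02/0.5) × 100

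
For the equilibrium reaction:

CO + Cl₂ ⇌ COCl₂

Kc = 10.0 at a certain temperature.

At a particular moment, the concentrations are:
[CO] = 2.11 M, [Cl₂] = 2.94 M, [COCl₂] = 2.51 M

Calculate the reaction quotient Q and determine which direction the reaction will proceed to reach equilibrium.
Q = 0.405, Q < K, reaction proceeds forward (toward products)

Q = ([COCl₂]) / ([CO] × [Cl₂])
  = ((2.51)) / ((2.11)·(2.94)) = 2.51/6.2034 = 0.4046
Since Q = 0.4046 < Kc = 10.0, the reaction proceeds forward (toward products) to reach equilibrium.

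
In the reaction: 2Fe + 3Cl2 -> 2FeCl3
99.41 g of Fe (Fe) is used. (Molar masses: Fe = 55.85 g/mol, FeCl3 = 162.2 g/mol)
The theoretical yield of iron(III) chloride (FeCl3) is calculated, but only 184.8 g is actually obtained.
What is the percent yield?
Moles of Fe = 99.41 g ÷ 55.85 g/mol = 1.77995 mol
Mole ratio: 2 mol FeCl3 / 2 mol Fe
Moles of FeCl3 = 1.77995 × (2/2) = 1.77995 mol
Theoretical yield = 1.77995 mol × 162.2 g/mol = 288.71 g
Actual yield = 184.8 g
Percent yield = (184.8 / 288.71) × 100% = 64.0%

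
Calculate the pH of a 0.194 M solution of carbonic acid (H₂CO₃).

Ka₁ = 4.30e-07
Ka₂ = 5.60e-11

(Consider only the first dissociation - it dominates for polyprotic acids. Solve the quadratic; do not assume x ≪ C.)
pH = 3.54

x² + Ka₁·x − Ka₁·C = 0 with Ka₁ = 4.30e-07, C = 0.194.
x = (−Ka₁ + √(Ka₁² + 4·Ka₁·C))/2 = 2.8861e-04 M, so pH = 3.54.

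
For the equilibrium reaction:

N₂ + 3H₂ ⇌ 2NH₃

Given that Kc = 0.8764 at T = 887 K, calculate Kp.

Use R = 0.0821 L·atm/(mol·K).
K_p = 1.65e-04

Δn = (moles gaseous products) − (moles gaseous reactants) = -2
T = 887 K; RT = 0.0821 × 887 = 72.8227
Kp = Kc·(RT)^Δn = 0.8764 × (72.8227)^-2 = 0.8764 × 0.000188567 = 1.65e-04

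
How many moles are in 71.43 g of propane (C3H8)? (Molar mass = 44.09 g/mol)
Moles = 71.43 g ÷ 44.09 g/mol = 1.62 mol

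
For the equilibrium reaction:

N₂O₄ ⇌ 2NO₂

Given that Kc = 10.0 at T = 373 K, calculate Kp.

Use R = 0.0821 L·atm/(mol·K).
K_p = 306.2330

Δn = (moles gaseous products) − (moles gaseous reactants) = 1
T = 373 K; RT = 0.0821 × 373 = 30.6233
Kp = Kc·(RT)^Δn = 10.0 × (30.6233)^1 = 10.0 × 30.6233 = 306.2330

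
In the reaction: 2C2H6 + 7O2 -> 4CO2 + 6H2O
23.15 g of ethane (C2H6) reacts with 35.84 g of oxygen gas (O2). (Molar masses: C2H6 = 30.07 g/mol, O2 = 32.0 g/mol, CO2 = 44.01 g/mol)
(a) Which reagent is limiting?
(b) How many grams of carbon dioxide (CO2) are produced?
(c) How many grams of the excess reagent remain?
(a) O2, (b) 28.17 g, (c) 13.53 g

Moles of C2H6 = 23.15 g ÷ 30.07 g/mol = 0.76987 mol
Moles of O2 = 35.84 g ÷ 32.0 g/mol = 1.12 mol
Moles ÷ coefficient: C2H6: 0.76987/2 = 0.3849, O2: 1.12/7 = 0.16
(a) O2 has the smaller value, so O2 is the limiting reagent.
(b) Moles of CO2 = 1.12 mol O2 × (4/7) = 0.64 mol; mass = 0.64 mol × 44.01 g/mol = 28.17 g
(c) C2H6 consumed = 1.12 × (2/7) = 0.32 mol; remaining = 0.76987 − 0.32 = 0.44987 mol; mass = 0.44987 mol × 30.07 g/mol = 13.53 g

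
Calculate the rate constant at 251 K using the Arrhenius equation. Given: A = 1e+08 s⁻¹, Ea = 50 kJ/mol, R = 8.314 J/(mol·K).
3.93e-03 s⁻¹

k = A·exp(-Ea/(R·T)) = 1e+08·exp(-50000/(8.314·251)) = 1e+08·exp(-23.9600) = 1e+08·3.9293e-11 = 3.93e-03 s⁻¹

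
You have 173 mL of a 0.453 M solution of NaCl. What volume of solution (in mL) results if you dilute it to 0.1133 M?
Using M₁V₁ = M₂V₂:
0.453 × 173 = 0.1133 × V₂
V₂ = (0.453 × 173) / 0.1133 = 691.7 mL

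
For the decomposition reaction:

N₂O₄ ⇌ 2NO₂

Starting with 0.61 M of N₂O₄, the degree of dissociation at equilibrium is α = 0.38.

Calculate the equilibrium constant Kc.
K_c = 0.5683

x = α·[A]₀ = 0.38 × 0.61 = 0.2318 M dissociated.
At eq: [N₂O₄] = 0.61 − 0.2318 = 0.3782 M; [NO₂] = 2x = 0.4636 M.
Kc = [NO₂]²/[N₂O₄] = (0.4636)²/0.3782 = 0.5683.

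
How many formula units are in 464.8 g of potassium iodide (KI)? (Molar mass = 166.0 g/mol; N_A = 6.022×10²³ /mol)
Moles = 464.8 g ÷ 166.0 g/mol = 2.8 mol
Formula units = 2.8 mol × 6.022×10²³ /mol = 1.686e+24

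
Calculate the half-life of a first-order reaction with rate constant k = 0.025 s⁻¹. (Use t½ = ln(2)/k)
27.73 s

t½ = ln(2)/k = 0.6931/0.025 = 27.73 s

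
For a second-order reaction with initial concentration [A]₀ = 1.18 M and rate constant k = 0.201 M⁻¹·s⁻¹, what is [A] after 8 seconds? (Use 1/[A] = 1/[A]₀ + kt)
0.4073 M

1/[A] = 1/[A]₀ + k·t = 1/1.18 + (0.201)·(8) = 0.8475 + 1.6080 = 2.4555
[A] = 1/2.4555 = 0.4073 M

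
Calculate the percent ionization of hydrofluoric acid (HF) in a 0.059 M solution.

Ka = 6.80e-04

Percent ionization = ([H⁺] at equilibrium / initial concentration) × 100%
Percent ionization = 10.2%

Let x = [H⁺]. Ka = x²/(C - x) ⇒ x² + (6.80e-04)x - (6.80e-04)(0.059) = 0. x = 6.0032e-03. Percent = (6.0032e-03/0.059) × 100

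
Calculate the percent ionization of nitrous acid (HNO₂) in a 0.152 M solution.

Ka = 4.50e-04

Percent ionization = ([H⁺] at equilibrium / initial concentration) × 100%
Percent ionization = 5.3%

Let x = [H⁺]. Ka = x²/(C - x) ⇒ x² + (4.50e-04)x - (4.50e-04)(0.152) = 0. x = 8.0485e-03. Percent = (8.0485e-03/0.152) × 100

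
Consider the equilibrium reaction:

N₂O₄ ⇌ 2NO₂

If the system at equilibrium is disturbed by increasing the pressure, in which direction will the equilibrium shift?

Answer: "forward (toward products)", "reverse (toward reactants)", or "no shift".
reverse (toward reactants)

Apply Le Chatelier's principle: system shifts to counteract the change.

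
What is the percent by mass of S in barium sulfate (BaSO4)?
Mass of S in formula = 32.07 × 1 = 32.07 g/mol
Molar mass = 233.4 g/mol
% S = (32.07/233.4) × 100% = 13.74%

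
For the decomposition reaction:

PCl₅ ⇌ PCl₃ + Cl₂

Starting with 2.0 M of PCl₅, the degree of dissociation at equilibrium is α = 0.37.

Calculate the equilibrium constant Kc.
K_c = 0.4346

x = α·[A]₀ = 0.37 × 2.0 = 0.74 M dissociated.
At eq: [PCl₅] = 2.0 − 0.74 = 1.26 M; [PCl₃] = [Cl₂] = x = 0.74 M.
Kc = [PCl₃][Cl₂]/[PCl₅] = (0.74)²/1.26 = 0.4346.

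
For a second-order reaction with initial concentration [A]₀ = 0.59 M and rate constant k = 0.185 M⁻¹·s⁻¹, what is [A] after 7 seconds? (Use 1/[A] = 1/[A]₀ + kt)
0.3345 M

1/[A] = 1/[A]₀ + k·t = 1/0.59 + (0.185)·(7) = 1.6949 + 1.2950 = 2.9899
[A] = 1/2.9899 = 0.3345 M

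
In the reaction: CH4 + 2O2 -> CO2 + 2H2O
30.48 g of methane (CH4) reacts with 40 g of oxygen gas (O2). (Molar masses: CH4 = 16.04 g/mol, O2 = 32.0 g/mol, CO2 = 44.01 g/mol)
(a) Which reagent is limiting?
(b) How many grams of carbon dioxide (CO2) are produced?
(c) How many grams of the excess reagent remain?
(a) O2, (b) 27.51 g, (c) 20.46 g

Moles of CH4 = 30.48 g ÷ 16.04 g/mol = 1.90025 mol
Moles of O2 = 40 g ÷ 32.0 g/mol = 1.25 mol
Moles ÷ coefficient: CH4: 1.90025/1 = 1.9, O2: 1.25/2 = 0.625
(a) O2 has the smaller value, so O2 is the limiting reagent.
(b) Moles of CO2 = 1.25 mol O2 × (1/2) = 0.625 mol; mass = 0.625 mol × 44.01 g/mol = 27.51 g
(c) CH4 consumed = 1.25 × (1/2) = 0.625 mol; remaining = 1.90025 − 0.625 = 1.27525 mol; mass = 1.27525 mol × 16.04 g/mol = 20.46 g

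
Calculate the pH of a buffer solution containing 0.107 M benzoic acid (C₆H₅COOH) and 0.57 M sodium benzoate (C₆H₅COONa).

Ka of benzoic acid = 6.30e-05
pH = 4.93

pKa = -log(6.30e-05) = 4.20. pH = pKa + log([A⁻]/[HA]) = 4.20 + log(0.57/0.107)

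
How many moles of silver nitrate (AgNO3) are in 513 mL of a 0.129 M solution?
Moles = Molarity × Volume (L)
Moles = 0.129 M × 0.513 L = 0.06618 mol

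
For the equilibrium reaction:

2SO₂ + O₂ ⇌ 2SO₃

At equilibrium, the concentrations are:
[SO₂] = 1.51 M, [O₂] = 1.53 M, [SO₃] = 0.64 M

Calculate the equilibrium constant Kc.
K_c = 0.1174

Kc = ([SO₃]^2) / ([SO₂]^2 × [O₂])
   = ((0.64)^2) / ((1.51)^2·(1.53))
   = 0.4096 / 3.4886 = 0.1174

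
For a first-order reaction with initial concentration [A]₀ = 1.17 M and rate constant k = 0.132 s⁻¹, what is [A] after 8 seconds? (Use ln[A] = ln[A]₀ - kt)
0.4070 M

ln[A] = ln[A]₀ - k·t = ln(1.17) - (0.132)·(8) = 0.1570 - 1.0560 = -0.8990
[A] = e^(-0.8990) = 0.4070 M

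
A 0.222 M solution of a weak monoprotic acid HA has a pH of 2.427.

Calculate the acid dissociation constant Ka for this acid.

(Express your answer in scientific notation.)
K_a = 6.41e-05

[H⁺] = 10^(−pH) = 10^(−2.427) = 3.741e-03 M. For HA ⇌ H⁺ + A⁻, Ka = x²/(C − x) = (3.741e-03)²/(0.222 − 3.741e-03) = 6.41e-05.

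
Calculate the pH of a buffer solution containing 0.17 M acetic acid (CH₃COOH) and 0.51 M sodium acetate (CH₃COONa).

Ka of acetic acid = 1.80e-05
pH = 5.22

pKa = -log(1.80e-05) = 4.74. pH = pKa + log([A⁻]/[HA]) = 4.74 + log(0.51/0.17)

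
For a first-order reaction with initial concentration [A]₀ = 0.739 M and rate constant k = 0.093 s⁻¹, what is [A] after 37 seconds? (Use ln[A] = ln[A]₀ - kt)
0.0237 M

ln[A] = ln[A]₀ - k·t = ln(0.739) - (0.093)·(37) = -0.3025 - 3.4410 = -3.7435
[A] = e^(-3.7435) = 0.0237 M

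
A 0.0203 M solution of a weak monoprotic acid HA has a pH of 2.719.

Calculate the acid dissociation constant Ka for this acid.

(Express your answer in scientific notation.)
K_a = 1.98e-04

[H⁺] = 10^(−pH) = 10^(−2.719) = 1.910e-03 M. For HA ⇌ H⁺ + A⁻, Ka = x²/(C − x) = (1.910e-03)²/(0.0203 − 1.910e-03) = 1.98e-04.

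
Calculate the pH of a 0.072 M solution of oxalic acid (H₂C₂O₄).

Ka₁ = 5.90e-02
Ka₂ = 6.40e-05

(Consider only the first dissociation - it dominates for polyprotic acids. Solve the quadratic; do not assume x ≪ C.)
pH = 1.38

x² + Ka₁·x − Ka₁·C = 0 with Ka₁ = 5.90e-02, C = 0.072.
x = (−Ka₁ + √(Ka₁² + 4·Ka₁·C))/2 = 4.2042e-02 M, so pH = 1.38.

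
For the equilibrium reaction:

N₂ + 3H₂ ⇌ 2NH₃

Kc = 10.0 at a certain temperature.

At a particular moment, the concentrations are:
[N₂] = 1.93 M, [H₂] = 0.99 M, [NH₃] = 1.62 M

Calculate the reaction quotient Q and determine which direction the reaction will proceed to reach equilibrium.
Q = 1.401, Q < K, reaction proceeds forward (toward products)

Q = ([NH₃]^2) / ([N₂] × [H₂]^3)
  = ((1.62)^2) / ((1.93)·(0.99)^3) = 2.6244/1.8727 = 1.401
Since Q = 1.401 < Kc = 10.0, the reaction proceeds forward (toward products) to reach equilibrium.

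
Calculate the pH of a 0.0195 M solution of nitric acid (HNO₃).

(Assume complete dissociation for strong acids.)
pH = 1.71

[H⁺] = 0.0195 M for strong acid. pH = -log[H⁺] = -log(0.0195)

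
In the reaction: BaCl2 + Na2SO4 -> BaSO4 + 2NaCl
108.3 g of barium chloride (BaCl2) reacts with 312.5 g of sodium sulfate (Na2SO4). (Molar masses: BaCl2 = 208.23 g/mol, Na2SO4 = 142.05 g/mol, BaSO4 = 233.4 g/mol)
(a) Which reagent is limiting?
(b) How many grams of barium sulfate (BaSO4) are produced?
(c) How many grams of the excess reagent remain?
(a) BaCl2, (b) 121.4 g, (c) 238.6 g

Moles of BaCl2 = 108.3 g ÷ 208.23 g/mol = 0.520098 mol
Moles of Na2SO4 = 312.5 g ÷ 142.05 g/mol = 2.19993 mol
Moles ÷ coefficient: BaCl2: 0.520098/1 = 0.5201, Na2SO4: 2.19993/1 = 2.2
(a) BaCl2 has the smaller value, so BaCl2 is the limiting reagent.
(b) Moles of BaSO4 = 0.520098 mol BaCl2 × (1/1) = 0.520098 mol; mass = 0.520098 mol × 233.4 g/mol = 121.4 g
(c) Na2SO4 consumed = 0.520098 × (1/1) = 0.520098 mol; remaining = 2.19993 − 0.520098 = 1.67983 mol; mass = 1.67983 mol × 142.05 g/mol = 238.6 g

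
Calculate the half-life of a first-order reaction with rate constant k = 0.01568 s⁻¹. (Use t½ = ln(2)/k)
44.21 s

t½ = ln(2)/k = 0.6931/0.01568 = 44.21 s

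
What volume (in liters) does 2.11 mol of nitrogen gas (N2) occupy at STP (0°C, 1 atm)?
At STP, 1 mol of gas occupies 22.4 L
Volume = 2.11 mol × 22.4 L/mol = 47.26 L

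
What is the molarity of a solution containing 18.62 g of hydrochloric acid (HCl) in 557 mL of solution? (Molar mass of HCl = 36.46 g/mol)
Moles of HCl = 18.62 g ÷ 36.46 g/mol = 0.510697 mol
Volume = 557 mL = 0.557 L
Molarity = 0.510697 mol ÷ 0.557 L = 0.9169 M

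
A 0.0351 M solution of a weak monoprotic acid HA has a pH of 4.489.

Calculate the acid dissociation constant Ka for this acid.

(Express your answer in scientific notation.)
K_a = 3.00e-08

[H⁺] = 10^(−pH) = 10^(−4.489) = 3.243e-05 M. For HA ⇌ H⁺ + A⁻, Ka = x²/(C − x) = (3.243e-05)²/(0.0351 − 3.243e-05) = 3.00e-08.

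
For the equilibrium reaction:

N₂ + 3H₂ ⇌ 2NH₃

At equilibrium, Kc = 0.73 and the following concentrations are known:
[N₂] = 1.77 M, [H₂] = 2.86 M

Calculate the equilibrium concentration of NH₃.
[NH₃] = 5.4979 M

Kc = ([NH₃]^2) / ([N₂] × [H₂]^3) = 0.73
[NH₃]^2 = Kc · (reactant terms)/(other product terms) = 0.73 · 41.407 / 1 = 30.227
[NH₃] = (30.227)^(1/2) = 5.4979 M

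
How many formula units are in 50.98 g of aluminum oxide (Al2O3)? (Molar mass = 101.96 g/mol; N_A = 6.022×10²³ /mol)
Moles = 50.98 g ÷ 101.96 g/mol = 0.5 mol
Formula units = 0.5 mol × 6.022×10²³ /mol = 3.011e+23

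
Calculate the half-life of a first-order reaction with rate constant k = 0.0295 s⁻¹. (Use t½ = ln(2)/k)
23.50 s

t½ = ln(2)/k = 0.6931/0.0295 = 23.50 s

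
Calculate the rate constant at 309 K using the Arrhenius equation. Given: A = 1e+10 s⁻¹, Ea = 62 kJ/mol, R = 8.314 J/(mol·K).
3.30e-01 s⁻¹

k = A·exp(-Ea/(R·T)) = 1e+10·exp(-62000/(8.314·309)) = 1e+10·exp(-24.1337) = 1e+10·3.3028e-11 = 3.30e-01 s⁻¹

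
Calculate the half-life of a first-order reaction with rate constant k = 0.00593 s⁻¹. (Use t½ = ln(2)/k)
116.89 s

t½ = ln(2)/k = 0.6931/0.00593 = 116.89 s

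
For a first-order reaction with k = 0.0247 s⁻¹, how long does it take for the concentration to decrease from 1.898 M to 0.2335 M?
84.83 s

From ln[A] = ln[A]₀ - k·t: t = ln([A]₀/[A])/k = ln(1.898/0.2335)/0.0247 = ln(8.1285)/0.0247 = 2.0954/0.0247 = 84.83 s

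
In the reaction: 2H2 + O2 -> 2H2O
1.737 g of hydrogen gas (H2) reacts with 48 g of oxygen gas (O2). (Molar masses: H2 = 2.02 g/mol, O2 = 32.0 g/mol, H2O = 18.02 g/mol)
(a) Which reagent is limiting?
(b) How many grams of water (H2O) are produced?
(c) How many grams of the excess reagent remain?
(a) H2, (b) 15.5 g, (c) 34.24 g

Moles of H2 = 1.737 g ÷ 2.02 g/mol = 0.859901 mol
Moles of O2 = 48 g ÷ 32.0 g/mol = 1.5 mol
Moles ÷ coefficient: H2: 0.859901/2 = 0.43, O2: 1.5/1 = 1.5
(a) H2 has the smaller value, so H2 is the limiting reagent.
(b) Moles of H2O = 0.859901 mol H2 × (2/2) = 0.859901 mol; mass = 0.859901 mol × 18.02 g/mol = 15.5 g
(c) O2 consumed = 0.859901 × (1/2) = 0.42995 mol; remaining = 1.5 − 0.42995 = 1.07005 mol; mass = 1.07005 mol × 32.0 g/mol = 34.24 g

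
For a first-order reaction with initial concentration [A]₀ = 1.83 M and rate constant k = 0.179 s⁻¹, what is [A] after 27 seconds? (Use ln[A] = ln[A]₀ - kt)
0.0146 M

ln[A] = ln[A]₀ - k·t = ln(1.83) - (0.179)·(27) = 0.6043 - 4.8330 = -4.2287
[A] = e^(-4.2287) = 0.0146 M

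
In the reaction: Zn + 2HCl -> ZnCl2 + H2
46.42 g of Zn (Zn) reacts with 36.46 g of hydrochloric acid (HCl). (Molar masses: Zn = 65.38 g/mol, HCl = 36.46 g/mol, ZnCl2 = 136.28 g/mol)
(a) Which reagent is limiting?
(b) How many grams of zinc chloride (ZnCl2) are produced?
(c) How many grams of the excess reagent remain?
(a) HCl, (b) 68.14 g, (c) 13.73 g

Moles of Zn = 46.42 g ÷ 65.38 g/mol = 0.710003 mol
Moles of HCl = 36.46 g ÷ 36.46 g/mol = 1 mol
Moles ÷ coefficient: Zn: 0.710003/1 = 0.71, HCl: 1/2 = 0.5
(a) HCl has the smaller value, so HCl is the limiting reagent.
(b) Moles of ZnCl2 = 1 mol HCl × (1/2) = 0.5 mol; mass = 0.5 mol × 136.28 g/mol = 68.14 g
(c) Zn consumed = 1 × (1/2) = 0.5 mol; remaining = 0.710003 − 0.5 = 0.210003 mol; mass = 0.210003 mol × 65.38 g/mol = 13.73 g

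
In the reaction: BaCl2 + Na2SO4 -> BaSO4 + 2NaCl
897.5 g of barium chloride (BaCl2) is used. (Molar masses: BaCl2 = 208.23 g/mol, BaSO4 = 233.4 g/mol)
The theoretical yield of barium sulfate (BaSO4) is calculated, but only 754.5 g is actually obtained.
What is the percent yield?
Moles of BaCl2 = 897.5 g ÷ 208.23 g/mol = 4.31014 mol
Mole ratio: 1 mol BaSO4 / 1 mol BaCl2
Moles of BaSO4 = 4.31014 × (1/1) = 4.31014 mol
Theoretical yield = 4.31014 mol × 233.4 g/mol = 1006 g
Actual yield = 754.5 g
Percent yield = (754.5 / 1006) × 100% = 75.0%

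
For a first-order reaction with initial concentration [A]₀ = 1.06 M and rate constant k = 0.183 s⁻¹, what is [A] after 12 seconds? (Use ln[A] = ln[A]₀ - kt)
0.1179 M

ln[A] = ln[A]₀ - k·t = ln(1.06) - (0.183)·(12) = 0.0583 - 2.1960 = -2.1377
[A] = e^(-2.1377) = 0.1179 M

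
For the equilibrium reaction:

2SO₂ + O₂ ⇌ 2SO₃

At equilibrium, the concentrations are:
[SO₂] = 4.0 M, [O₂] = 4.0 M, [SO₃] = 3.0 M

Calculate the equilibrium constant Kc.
K_c = 0.1406

Kc = ([SO₃]^2) / ([SO₂]^2 × [O₂])
   = ((3.0)^2) / ((4.0)^2·(4.0))
   = 9 / 64 = 0.1406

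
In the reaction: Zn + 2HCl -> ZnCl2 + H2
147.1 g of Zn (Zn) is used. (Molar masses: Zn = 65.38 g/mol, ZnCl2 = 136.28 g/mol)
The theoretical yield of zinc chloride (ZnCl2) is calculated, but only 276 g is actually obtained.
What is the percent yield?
Moles of Zn = 147.1 g ÷ 65.38 g/mol = 2.24992 mol
Mole ratio: 1 mol ZnCl2 / 1 mol Zn
Moles of ZnCl2 = 2.24992 × (1/1) = 2.24992 mol
Theoretical yield = 2.24992 mol × 136.28 g/mol = 306.62 g
Actual yield = 276 g
Percent yield = (276 / 306.62) × 100% = 90.0%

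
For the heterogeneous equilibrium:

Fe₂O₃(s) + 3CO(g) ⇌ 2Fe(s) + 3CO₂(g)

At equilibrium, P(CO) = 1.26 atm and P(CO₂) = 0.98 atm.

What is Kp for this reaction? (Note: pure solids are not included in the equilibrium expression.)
K_p = 0.471

Solids (Fe₂O₃, Fe) are excluded.
Kp = P(CO₂)³/P(CO)³ = (0.98)³/(1.26)³ = 0.9412/2 = 0.471.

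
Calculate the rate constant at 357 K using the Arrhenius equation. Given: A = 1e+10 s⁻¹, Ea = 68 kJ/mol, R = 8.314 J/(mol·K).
1.12e+00 s⁻¹

k = A·exp(-Ea/(R·T)) = 1e+10·exp(-68000/(8.314·357)) = 1e+10·exp(-22.9103) = 1e+10·1.1225e-10 = 1.12e+00 s⁻¹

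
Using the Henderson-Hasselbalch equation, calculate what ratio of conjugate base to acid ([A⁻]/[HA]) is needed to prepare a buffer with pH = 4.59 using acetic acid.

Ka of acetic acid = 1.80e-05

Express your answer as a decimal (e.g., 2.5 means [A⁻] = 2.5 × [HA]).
[A⁻]/[HA] = 0.700

pKa = −log(1.80e-05) = 4.7447. pH = pKa + log([A⁻]/[HA]). 4.59 = 4.7447 + log(ratio). log(ratio) = 4.59 − 4.7447 = -0.1547. ratio = 10^(-0.1547) = 0.700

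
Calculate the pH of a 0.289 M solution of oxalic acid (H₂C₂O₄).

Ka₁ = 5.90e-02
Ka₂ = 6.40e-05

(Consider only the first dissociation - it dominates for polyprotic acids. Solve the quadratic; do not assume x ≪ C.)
pH = 0.98

x² + Ka₁·x − Ka₁·C = 0 with Ka₁ = 5.90e-02, C = 0.289.
x = (−Ka₁ + √(Ka₁² + 4·Ka₁·C))/2 = 1.0437e-01 M, so pH = 0.98.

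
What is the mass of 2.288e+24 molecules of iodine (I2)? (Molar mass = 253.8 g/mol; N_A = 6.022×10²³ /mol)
Moles = 2.288e+24 ÷ 6.022×10²³ = 3.7994 mol
Mass = 3.7994 mol × 253.8 g/mol = 964.3 g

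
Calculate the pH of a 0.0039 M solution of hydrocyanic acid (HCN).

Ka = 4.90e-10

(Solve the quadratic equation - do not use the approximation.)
pH = 5.86

x² + Ka×x - Ka×C = 0. Using quadratic formula: [H⁺] = 1.3821e-06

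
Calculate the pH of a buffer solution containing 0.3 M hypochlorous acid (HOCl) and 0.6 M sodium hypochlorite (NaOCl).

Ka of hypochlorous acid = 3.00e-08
pH = 7.82

pKa = -log(3.00e-08) = 7.52. pH = pKa + log([A⁻]/[HA]) = 7.52 + log(0.6/0.3)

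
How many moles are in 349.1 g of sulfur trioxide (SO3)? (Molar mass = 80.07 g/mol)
Moles = 349.1 g ÷ 80.07 g/mol = 4.36 mol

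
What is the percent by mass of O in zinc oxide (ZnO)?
Mass of O in formula = 16.0 × 1 = 16 g/mol
Molar mass = 81.38 g/mol
% O = (16/81.38) × 100% = 19.66%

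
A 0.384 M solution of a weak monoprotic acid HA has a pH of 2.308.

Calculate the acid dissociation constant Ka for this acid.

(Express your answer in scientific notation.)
K_a = 6.39e-05

[H⁺] = 10^(−pH) = 10^(−2.308) = 4.920e-03 M. For HA ⇌ H⁺ + A⁻, Ka = x²/(C − x) = (4.920e-03)²/(0.384 − 4.920e-03) = 6.39e-05.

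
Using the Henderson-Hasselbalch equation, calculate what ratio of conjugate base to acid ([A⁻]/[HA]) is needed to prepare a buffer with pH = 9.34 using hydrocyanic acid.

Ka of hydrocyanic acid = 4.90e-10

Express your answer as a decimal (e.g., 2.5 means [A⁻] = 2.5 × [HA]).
[A⁻]/[HA] = 1.072

pKa = −log(4.90e-10) = 9.3098. pH = pKa + log([A⁻]/[HA]). 9.34 = 9.3098 + log(ratio). log(ratio) = 9.34 − 9.3098 = 0.0302. ratio = 10^(0.0302) = 1.072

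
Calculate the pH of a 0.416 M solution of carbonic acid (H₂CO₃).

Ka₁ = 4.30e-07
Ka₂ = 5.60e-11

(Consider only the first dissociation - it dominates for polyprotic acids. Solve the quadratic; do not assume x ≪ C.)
pH = 3.37

x² + Ka₁·x − Ka₁·C = 0 with Ka₁ = 4.30e-07, C = 0.416.
x = (−Ka₁ + √(Ka₁² + 4·Ka₁·C))/2 = 4.2273e-04 M, so pH = 3.37.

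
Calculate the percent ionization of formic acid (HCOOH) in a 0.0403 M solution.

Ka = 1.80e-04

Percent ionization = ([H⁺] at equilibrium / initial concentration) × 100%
Percent ionization = 6.46%

Let x = [H⁺]. Ka = x²/(C - x) ⇒ x² + (1.80e-04)x - (1.80e-04)(0.0403) = 0. x = 2.6048e-03. Percent = (2.6048e-03/0.0403) × 100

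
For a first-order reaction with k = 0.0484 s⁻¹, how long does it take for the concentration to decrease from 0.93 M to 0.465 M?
14.32 s

From ln[A] = ln[A]₀ - k·t: t = ln([A]₀/[A])/k = ln(0.93/0.465)/0.0484 = ln(2.0000)/0.0484 = 0.6931/0.0484 = 14.32 s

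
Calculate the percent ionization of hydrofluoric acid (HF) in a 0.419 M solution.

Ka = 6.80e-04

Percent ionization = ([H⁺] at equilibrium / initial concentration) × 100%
Percent ionization = 3.95%

Let x = [H⁺]. Ka = x²/(C - x) ⇒ x² + (6.80e-04)x - (6.80e-04)(0.419) = 0. x = 1.6543e-02. Percent = (1.6543e-02/0.419) × 100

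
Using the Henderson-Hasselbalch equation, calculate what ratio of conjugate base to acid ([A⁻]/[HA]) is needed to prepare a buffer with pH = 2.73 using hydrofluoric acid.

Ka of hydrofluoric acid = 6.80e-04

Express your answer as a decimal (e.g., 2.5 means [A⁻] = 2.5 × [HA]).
[A⁻]/[HA] = 0.365

pKa = −log(6.80e-04) = 3.1675. pH = pKa + log([A⁻]/[HA]). 2.73 = 3.1675 + log(ratio). log(ratio) = 2.73 − 3.1675 = -0.4375. ratio = 10^(-0.4375) = 0.365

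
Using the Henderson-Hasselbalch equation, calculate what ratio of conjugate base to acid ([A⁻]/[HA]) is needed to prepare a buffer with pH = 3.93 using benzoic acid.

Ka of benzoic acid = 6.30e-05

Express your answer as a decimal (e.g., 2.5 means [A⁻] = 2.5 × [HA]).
[A⁻]/[HA] = 0.536

pKa = −log(6.30e-05) = 4.2007. pH = pKa + log([A⁻]/[HA]). 3.93 = 4.2007 + log(ratio). log(ratio) = 3.93 − 4.2007 = -0.2707. ratio = 10^(-0.2707) = 0.536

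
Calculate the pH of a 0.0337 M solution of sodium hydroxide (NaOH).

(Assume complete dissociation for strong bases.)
pH = 12.53

[OH⁻] = 0.0337 M for strong base. pOH = -log[OH⁻] = 1.47, pH = 14 - pOH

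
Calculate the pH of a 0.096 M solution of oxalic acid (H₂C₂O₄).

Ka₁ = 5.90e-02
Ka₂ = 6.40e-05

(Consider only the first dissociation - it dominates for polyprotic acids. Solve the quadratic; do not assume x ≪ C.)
pH = 1.29

x² + Ka₁·x − Ka₁·C = 0 with Ka₁ = 5.90e-02, C = 0.096.
x = (−Ka₁ + √(Ka₁² + 4·Ka₁·C))/2 = 5.1335e-02 M, so pH = 1.29.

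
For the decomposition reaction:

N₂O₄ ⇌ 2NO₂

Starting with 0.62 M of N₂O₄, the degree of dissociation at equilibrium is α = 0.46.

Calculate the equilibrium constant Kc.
K_c = 0.9718

x = α·[A]₀ = 0.46 × 0.62 = 0.2852 M dissociated.
At eq: [N₂O₄] = 0.62 − 0.2852 = 0.3348 M; [NO₂] = 2x = 0.5704 M.
Kc = [NO₂]²/[N₂O₄] = (0.5704)²/0.3348 = 0.9718.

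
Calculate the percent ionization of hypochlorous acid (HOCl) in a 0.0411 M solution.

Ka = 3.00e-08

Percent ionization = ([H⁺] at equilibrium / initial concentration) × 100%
Percent ionization = 0.0854%

Let x = [H⁺]. Ka = x²/(C - x) ⇒ x² + (3.00e-08)x - (3.00e-08)(0.0411) = 0. x = 3.5099e-05. Percent = (3.5099e-05/0.0411) × 100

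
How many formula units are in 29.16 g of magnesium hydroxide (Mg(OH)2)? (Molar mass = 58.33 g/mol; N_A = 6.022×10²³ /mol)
Moles = 29.16 g ÷ 58.33 g/mol = 0.499914 mol
Formula units = 0.499914 mol × 6.022×10²³ /mol = 3.010e+23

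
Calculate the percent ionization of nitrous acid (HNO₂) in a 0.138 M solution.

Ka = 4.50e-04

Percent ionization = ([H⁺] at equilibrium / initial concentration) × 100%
Percent ionization = 5.55%

Let x = [H⁺]. Ka = x²/(C - x) ⇒ x² + (4.50e-04)x - (4.50e-04)(0.138) = 0. x = 7.6586e-03. Percent = (7.6586e-03/0.138) × 100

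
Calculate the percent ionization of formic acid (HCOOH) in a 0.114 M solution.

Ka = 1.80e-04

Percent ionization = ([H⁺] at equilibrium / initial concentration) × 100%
Percent ionization = 3.9%

Let x = [H⁺]. Ka = x²/(C - x) ⇒ x² + (1.80e-04)x - (1.80e-04)(0.114) = 0. x = 4.4408e-03. Percent = (4.4408e-03/0.114) × 100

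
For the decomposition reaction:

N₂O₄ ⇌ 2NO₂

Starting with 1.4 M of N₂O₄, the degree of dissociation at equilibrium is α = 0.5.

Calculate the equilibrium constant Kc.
K_c = 2.8000

x = α·[A]₀ = 0.5 × 1.4 = 0.7 M dissociated.
At eq: [N₂O₄] = 1.4 − 0.7 = 0.7 M; [NO₂] = 2x = 1.4 M.
Kc = [NO₂]²/[N₂O₄] = (1.4)²/0.7 = 2.8.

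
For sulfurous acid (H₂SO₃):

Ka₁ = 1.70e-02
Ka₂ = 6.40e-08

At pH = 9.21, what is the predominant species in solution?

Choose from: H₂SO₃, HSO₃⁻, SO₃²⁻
SO₃²⁻

pKa1 = 1.77, pKa2 = 7.19. Each pKa is the crossover between adjacent species; pH = 9.21 lies in the region where SO₃²⁻ predominates.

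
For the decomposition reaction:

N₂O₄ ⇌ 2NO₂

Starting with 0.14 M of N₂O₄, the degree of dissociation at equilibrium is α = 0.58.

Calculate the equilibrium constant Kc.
K_c = 0.4485

x = α·[A]₀ = 0.58 × 0.14 = 0.0812 M dissociated.
At eq: [N₂O₄] = 0.14 − 0.0812 = 0.0588 M; [NO₂] = 2x = 0.1624 M.
Kc = [NO₂]²/[N₂O₄] = (0.1624)²/0.0588 = 0.4485.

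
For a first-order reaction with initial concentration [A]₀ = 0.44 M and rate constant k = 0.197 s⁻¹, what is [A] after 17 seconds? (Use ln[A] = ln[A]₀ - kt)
0.0155 M

ln[A] = ln[A]₀ - k·t = ln(0.44) - (0.197)·(17) = -0.8210 - 3.3490 = -4.1700
[A] = e^(-4.1700) = 0.0155 M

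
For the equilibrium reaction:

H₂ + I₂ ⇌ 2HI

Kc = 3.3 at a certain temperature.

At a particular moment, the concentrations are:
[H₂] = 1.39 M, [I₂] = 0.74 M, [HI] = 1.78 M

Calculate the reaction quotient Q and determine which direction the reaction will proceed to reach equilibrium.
Q = 3.080, Q < K, reaction proceeds forward (toward products)

Q = ([HI]^2) / ([H₂] × [I₂])
  = ((1.78)^2) / ((1.39)·(0.74)) = 3.1684/1.0286 = 3.08
Since Q = 3.08 < Kc = 3.3, the reaction proceeds forward (toward products) to reach equilibrium.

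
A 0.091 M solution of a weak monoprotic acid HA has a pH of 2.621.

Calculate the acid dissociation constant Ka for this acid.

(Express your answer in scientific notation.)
K_a = 6.46e-05

[H⁺] = 10^(−pH) = 10^(−2.621) = 2.393e-03 M. For HA ⇌ H⁺ + A⁻, Ka = x²/(C − x) = (2.393e-03)²/(0.091 − 2.393e-03) = 6.46e-05.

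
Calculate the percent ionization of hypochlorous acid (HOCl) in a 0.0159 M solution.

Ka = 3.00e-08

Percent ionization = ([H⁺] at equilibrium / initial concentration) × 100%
Percent ionization = 0.137%

Let x = [H⁺]. Ka = x²/(C - x) ⇒ x² + (3.00e-08)x - (3.00e-08)(0.0159) = 0. x = 2.1825e-05. Percent = (2.1825e-05/0.0159) × 100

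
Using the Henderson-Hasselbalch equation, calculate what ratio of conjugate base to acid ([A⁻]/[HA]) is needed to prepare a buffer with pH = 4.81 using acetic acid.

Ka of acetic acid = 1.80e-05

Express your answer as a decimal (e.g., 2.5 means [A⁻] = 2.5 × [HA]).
[A⁻]/[HA] = 1.162

pKa = −log(1.80e-05) = 4.7447. pH = pKa + log([A⁻]/[HA]). 4.81 = 4.7447 + log(ratio). log(ratio) = 4.81 − 4.7447 = 0.0653. ratio = 10^(0.0653) = 1.162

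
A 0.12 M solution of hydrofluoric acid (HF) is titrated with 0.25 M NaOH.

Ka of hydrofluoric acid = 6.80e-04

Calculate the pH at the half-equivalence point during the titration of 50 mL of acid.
pH = pKa = 3.17

At the half-equivalence point, [HA] = [A⁻], so by Henderson–Hasselbalch pH = pKa + log(1) = pKa.
pKa = −log(6.80e-04) = 3.17.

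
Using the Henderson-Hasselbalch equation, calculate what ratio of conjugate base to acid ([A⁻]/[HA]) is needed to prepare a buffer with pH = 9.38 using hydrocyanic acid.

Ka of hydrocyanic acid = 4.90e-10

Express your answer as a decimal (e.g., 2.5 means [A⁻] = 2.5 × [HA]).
[A⁻]/[HA] = 1.175

pKa = −log(4.90e-10) = 9.3098. pH = pKa + log([A⁻]/[HA]). 9.38 = 9.3098 + log(ratio). log(ratio) = 9.38 − 9.3098 = 0.0702. ratio = 10^(0.0702) = 1.175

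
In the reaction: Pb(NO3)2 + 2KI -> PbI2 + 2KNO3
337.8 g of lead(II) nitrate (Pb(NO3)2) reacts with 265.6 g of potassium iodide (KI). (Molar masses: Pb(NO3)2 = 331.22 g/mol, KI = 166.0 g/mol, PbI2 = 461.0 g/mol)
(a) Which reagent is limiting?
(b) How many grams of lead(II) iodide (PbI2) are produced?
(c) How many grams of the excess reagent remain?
(a) KI, (b) 368.8 g, (c) 72.82 g

Moles of Pb(NO3)2 = 337.8 g ÷ 331.22 g/mol = 1.01987 mol
Moles of KI = 265.6 g ÷ 166.0 g/mol = 1.6 mol
Moles ÷ coefficient: Pb(NO3)2: 1.01987/1 = 1.02, KI: 1.6/2 = 0.8
(a) KI has the smaller value, so KI is the limiting reagent.
(b) Moles of PbI2 = 1.6 mol KI × (1/2) = 0.8 mol; mass = 0.8 mol × 461.0 g/mol = 368.8 g
(c) Pb(NO3)2 consumed = 1.6 × (1/2) = 0.8 mol; remaining = 1.01987 − 0.8 = 0.219866 mol; mass = 0.219866 mol × 331.22 g/mol = 72.82 g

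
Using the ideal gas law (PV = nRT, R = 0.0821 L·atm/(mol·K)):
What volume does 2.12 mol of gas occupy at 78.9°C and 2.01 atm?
T = 78.9°C + 273.15 = 352.05 K
V = nRT/P = (2.12 × 0.0821 × 352.05) / 2.01
V = 30.49 L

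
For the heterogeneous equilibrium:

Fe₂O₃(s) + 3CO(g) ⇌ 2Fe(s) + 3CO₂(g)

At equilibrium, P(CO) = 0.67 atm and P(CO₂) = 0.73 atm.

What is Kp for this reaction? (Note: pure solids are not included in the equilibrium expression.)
K_p = 1.293

Solids (Fe₂O₃, Fe) are excluded.
Kp = P(CO₂)³/P(CO)³ = (0.73)³/(0.67)³ = 0.389/0.3008 = 1.293.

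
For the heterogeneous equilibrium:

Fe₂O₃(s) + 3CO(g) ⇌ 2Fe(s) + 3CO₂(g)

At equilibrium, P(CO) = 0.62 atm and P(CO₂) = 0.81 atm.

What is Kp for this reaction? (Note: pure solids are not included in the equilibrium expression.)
K_p = 2.230

Solids (Fe₂O₃, Fe) are excluded.
Kp = P(CO₂)³/P(CO)³ = (0.81)³/(0.62)³ = 0.5314/0.2383 = 2.230.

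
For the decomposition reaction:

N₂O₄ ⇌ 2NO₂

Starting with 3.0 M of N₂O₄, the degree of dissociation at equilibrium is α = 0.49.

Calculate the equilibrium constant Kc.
K_c = 5.6494

x = α·[A]₀ = 0.49 × 3.0 = 1.47 M dissociated.
At eq: [N₂O₄] = 3.0 − 1.47 = 1.53 M; [NO₂] = 2x = 2.94 M.
Kc = [NO₂]²/[N₂O₄] = (2.94)²/1.53 = 5.649.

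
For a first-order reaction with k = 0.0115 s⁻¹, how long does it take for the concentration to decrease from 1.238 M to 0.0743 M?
244.62 s

From ln[A] = ln[A]₀ - k·t: t = ln([A]₀/[A])/k = ln(1.238/0.0743)/0.0115 = ln(16.6622)/0.0115 = 2.8131/0.0115 = 244.62 s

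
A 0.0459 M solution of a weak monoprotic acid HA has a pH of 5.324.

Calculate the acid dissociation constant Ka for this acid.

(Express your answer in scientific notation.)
K_a = 4.90e-10

[H⁺] = 10^(−pH) = 10^(−5.324) = 4.742e-06 M. For HA ⇌ H⁺ + A⁻, Ka = x²/(C − x) = (4.742e-06)²/(0.0459 − 4.742e-06) = 4.90e-10.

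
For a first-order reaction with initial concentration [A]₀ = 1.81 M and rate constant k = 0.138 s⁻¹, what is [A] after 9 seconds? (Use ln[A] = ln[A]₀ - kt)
0.5227 M

ln[A] = ln[A]₀ - k·t = ln(1.81) - (0.138)·(9) = 0.5933 - 1.2420 = -0.6487
[A] = e^(-0.6487) = 0.5227 M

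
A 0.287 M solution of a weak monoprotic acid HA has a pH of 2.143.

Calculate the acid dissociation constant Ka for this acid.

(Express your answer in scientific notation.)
K_a = 1.85e-04

[H⁺] = 10^(−pH) = 10^(−2.143) = 7.194e-03 M. For HA ⇌ H⁺ + A⁻, Ka = x²/(C − x) = (7.194e-03)²/(0.287 − 7.194e-03) = 1.85e-04.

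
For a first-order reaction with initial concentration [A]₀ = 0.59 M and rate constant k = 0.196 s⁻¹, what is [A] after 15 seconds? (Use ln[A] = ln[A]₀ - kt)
0.0312 M

ln[A] = ln[A]₀ - k·t = ln(0.59) - (0.196)·(15) = -0.5276 - 2.9400 = -3.4676
[A] = e^(-3.4676) = 0.0312 M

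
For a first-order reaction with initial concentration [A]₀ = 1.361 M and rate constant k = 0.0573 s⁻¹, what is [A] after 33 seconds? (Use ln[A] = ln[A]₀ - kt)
0.2054 M

ln[A] = ln[A]₀ - k·t = ln(1.361) - (0.0573)·(33) = 0.3082 - 1.8909 = -1.5827
[A] = e^(-1.5827) = 0.2054 M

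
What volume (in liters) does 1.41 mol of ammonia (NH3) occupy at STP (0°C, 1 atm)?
At STP, 1 mol of gas occupies 22.4 L
Volume = 1.41 mol × 22.4 L/mol = 31.58 L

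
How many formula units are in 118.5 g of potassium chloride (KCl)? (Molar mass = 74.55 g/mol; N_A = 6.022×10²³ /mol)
Moles = 118.5 g ÷ 74.55 g/mol = 1.58954 mol
Formula units = 1.58954 mol × 6.022×10²³ /mol = 9.572e+23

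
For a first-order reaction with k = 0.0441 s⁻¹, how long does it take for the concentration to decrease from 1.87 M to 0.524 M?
28.85 s

From ln[A] = ln[A]₀ - k·t: t = ln([A]₀/[A])/k = ln(1.87/0.524)/0.0441 = ln(3.5687)/0.0441 = 1.2722/0.0441 = 28.85 s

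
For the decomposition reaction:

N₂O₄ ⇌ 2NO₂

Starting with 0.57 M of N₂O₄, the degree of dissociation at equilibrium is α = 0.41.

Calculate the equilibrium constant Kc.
K_c = 0.6496

x = α·[A]₀ = 0.41 × 0.57 = 0.2337 M dissociated.
At eq: [N₂O₄] = 0.57 − 0.2337 = 0.3363 M; [NO₂] = 2x = 0.4674 M.
Kc = [NO₂]²/[N₂O₄] = (0.4674)²/0.3363 = 0.6496.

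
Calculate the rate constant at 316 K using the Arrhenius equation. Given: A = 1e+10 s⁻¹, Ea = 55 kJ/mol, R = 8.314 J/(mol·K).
8.09e+00 s⁻¹

k = A·exp(-Ea/(R·T)) = 1e+10·exp(-55000/(8.314·316)) = 1e+10·exp(-20.9346) = 1e+10·8.0947e-10 = 8.09e+00 s⁻¹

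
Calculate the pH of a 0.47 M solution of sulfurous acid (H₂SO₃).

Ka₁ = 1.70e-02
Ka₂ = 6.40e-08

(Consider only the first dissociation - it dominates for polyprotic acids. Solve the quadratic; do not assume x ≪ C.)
pH = 1.09

x² + Ka₁·x − Ka₁·C = 0 with Ka₁ = 1.70e-02, C = 0.47.
x = (−Ka₁ + √(Ka₁² + 4·Ka₁·C))/2 = 8.1290e-02 M, so pH = 1.09.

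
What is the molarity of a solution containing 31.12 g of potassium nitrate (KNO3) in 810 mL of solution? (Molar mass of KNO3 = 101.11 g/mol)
Moles of KNO3 = 31.12 g ÷ 101.11 g/mol = 0.307784 mol
Volume = 810 mL = 0.81 L
Molarity = 0.307784 mol ÷ 0.81 L = 0.38 M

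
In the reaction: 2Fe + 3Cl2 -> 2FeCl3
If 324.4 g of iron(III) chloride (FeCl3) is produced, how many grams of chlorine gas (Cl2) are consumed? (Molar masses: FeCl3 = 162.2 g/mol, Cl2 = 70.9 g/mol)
Moles of FeCl3 = 324.4 g ÷ 162.2 g/mol = 2 mol
Mole ratio: 3 mol Cl2 / 2 mol FeCl3
Moles of Cl2 = 2 × (3/2) = 3 mol
Mass of Cl2 = 3 mol × 70.9 g/mol = 212.7 g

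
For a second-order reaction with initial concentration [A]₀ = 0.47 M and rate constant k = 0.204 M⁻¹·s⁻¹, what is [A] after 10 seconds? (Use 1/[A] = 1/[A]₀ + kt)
0.2399 M

1/[A] = 1/[A]₀ + k·t = 1/0.47 + (0.204)·(10) = 2.1277 + 2.0400 = 4.1677
[A] = 1/4.1677 = 0.2399 M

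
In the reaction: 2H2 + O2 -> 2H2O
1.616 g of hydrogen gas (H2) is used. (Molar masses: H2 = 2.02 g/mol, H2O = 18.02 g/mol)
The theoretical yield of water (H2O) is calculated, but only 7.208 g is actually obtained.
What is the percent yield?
Moles of H2 = 1.616 g ÷ 2.02 g/mol = 0.8 mol
Mole ratio: 2 mol H2O / 2 mol H2
Moles of H2O = 0.8 × (2/2) = 0.8 mol
Theoretical yield = 0.8 mol × 18.02 g/mol = 14.416 g
Actual yield = 7.208 g
Percent yield = (7.208 / 14.416) × 100% = 50.0%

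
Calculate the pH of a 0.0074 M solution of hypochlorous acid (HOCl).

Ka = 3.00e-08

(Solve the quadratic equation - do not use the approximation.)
pH = 4.83

x² + Ka×x - Ka×C = 0. Using quadratic formula: [H⁺] = 1.4885e-05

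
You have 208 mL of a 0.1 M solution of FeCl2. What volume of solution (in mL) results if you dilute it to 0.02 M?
Using M₁V₁ = M₂V₂:
0.1 × 208 = 0.02 × V₂
V₂ = (0.1 × 208) / 0.02 = 1040 mL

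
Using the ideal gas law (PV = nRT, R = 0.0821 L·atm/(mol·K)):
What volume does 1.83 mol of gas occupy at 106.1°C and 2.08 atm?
T = 106.1°C + 273.15 = 379.25 K
V = nRT/P = (1.83 × 0.0821 × 379.25) / 2.08
V = 27.39 L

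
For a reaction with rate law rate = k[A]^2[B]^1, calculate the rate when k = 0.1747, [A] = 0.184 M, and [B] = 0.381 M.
0.002253 M/s

rate = k·[A]^2·[B]^1 = 0.1747·(0.184)^2·(0.381)^1 = 0.1747·0.033856·0.381 = 0.002253 M/s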